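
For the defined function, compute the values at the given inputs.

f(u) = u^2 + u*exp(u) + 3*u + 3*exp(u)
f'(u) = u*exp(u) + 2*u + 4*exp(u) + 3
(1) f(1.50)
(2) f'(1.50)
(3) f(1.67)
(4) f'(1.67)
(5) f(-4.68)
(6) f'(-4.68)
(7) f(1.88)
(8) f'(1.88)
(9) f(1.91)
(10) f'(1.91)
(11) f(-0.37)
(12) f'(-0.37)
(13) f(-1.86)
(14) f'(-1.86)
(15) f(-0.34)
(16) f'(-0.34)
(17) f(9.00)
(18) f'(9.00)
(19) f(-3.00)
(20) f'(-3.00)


(1) = 26.92
(2) = 30.65
(3) = 32.61
(4) = 36.46
(5) = 7.85
(6) = -6.37
(7) = 41.16
(8) = 45.29
(9) = 42.54
(10) = 46.73
(11) = 0.84
(12) = 4.77
(13) = -1.94
(14) = -0.39
(15) = 0.99
(16) = 4.93
(17) = 97345.01
(18) = 105361.09
(19) = 0.00
(20) = -2.95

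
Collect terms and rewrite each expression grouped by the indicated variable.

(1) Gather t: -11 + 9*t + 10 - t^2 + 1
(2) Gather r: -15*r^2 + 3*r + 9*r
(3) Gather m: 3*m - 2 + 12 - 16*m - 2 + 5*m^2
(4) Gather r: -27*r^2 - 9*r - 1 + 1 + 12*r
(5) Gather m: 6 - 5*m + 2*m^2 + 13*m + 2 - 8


(1) = -t^2 + 9*t
(2) = -15*r^2 + 12*r
(3) = 5*m^2 - 13*m + 8
(4) = -27*r^2 + 3*r
(5) = 2*m^2 + 8*m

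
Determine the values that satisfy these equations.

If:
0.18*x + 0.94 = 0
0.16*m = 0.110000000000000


Then:
m = 0.69
x = -5.22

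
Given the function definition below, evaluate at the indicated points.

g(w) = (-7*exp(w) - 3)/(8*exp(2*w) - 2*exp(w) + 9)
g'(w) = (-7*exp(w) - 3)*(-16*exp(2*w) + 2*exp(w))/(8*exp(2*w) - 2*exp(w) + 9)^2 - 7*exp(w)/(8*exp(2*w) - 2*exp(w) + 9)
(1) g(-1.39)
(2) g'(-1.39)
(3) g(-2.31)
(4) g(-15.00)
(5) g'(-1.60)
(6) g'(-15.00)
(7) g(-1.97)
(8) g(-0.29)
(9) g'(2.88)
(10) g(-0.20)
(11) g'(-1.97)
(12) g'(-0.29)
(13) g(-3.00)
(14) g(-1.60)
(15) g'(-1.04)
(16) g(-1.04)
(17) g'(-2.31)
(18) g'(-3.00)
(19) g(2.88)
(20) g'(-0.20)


(1) = -0.53
(2) = -0.16
(3) = -0.42
(4) = -0.33
(5) = -0.14
(6) = -0.00
(7) = -0.45
(8) = -0.69
(9) = 0.05
(10) = -0.69
(11) = -0.11
(12) = -0.01
(13) = -0.38
(14) = -0.49
(15) = -0.18
(16) = -0.59
(17) = -0.08
(18) = -0.04
(19) = -0.05
(20) = 0.04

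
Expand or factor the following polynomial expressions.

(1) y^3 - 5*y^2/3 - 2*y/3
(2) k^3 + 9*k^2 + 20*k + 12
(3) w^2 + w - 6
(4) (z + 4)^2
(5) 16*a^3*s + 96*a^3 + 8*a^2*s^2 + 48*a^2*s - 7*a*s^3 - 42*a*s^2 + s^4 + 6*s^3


(1) = y*(y - 2)*(y + 1/3)
(2) = (k + 1)*(k + 2)*(k + 6)
(3) = (w - 2)*(w + 3)
(4) = z^2 + 8*z + 16
(5) = (-4*a + s)^2*(a + s)*(s + 6)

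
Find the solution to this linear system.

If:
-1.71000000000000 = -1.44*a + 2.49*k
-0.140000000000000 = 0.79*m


Then:
a = 1.72916666666667*k + 1.1875
m = -0.18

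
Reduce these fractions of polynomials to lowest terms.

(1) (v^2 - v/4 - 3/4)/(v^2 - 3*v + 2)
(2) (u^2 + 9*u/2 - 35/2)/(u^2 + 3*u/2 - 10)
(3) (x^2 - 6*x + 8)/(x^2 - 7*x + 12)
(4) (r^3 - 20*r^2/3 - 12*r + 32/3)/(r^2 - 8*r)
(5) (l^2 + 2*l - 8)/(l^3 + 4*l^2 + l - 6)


(1) = (4*v + 3)/(4*v - 8)
(2) = (u + 7)/(u + 4)
(3) = (x - 2)/(x - 3)
(4) = (3*r^2 + 4*r - 4)/(3*r)
(5) = (l^2 + 2*l - 8)/(l^3 + 4*l^2 + l - 6)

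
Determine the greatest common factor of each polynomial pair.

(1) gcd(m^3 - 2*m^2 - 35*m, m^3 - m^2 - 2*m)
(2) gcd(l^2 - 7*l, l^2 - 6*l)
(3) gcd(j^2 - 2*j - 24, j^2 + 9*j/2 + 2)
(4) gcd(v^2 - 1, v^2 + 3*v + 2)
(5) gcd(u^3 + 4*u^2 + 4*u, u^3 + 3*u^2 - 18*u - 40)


(1) = gcd(m*(m - 7)*(m + 5), m*(m - 2)*(m + 1)) = m
(2) = l
(3) = gcd((j - 6)*(j + 4), (j + 1/2)*(j + 4)) = j + 4
(4) = v + 1
(5) = gcd(u*(u + 2)^2, (u - 4)*(u + 2)*(u + 5)) = u + 2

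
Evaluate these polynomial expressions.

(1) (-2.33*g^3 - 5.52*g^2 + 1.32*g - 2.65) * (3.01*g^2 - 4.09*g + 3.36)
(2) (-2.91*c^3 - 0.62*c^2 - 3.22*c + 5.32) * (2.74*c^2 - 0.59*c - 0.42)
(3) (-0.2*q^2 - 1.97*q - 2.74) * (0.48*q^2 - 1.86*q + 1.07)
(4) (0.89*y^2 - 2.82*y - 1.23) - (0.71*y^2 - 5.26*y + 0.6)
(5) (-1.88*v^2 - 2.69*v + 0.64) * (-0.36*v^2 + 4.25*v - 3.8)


(1) = -7.0133*g^5 - 7.0855*g^4 + 18.7212*g^3 - 31.9225*g^2 + 15.2737*g - 8.904
(2) = -7.9734*c^5 + 0.0181*c^4 - 7.2348*c^3 + 16.737*c^2 - 1.7864*c - 2.2344
(3) = -0.096*q^4 - 0.5736*q^3 + 2.135*q^2 + 2.9885*q - 2.9318
(4) = 0.18*y^2 + 2.44*y - 1.83
(5) = 0.6768*v^4 - 7.0216*v^3 - 4.5189*v^2 + 12.942*v - 2.432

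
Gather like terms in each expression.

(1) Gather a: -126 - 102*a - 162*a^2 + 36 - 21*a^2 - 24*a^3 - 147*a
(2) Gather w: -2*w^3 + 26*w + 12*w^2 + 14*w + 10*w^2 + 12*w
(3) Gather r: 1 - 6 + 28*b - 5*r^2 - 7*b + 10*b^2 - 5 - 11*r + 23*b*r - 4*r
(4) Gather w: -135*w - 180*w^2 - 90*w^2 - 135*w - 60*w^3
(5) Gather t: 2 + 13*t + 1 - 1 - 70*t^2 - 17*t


(1) = -24*a^3 - 183*a^2 - 249*a - 90
(2) = -2*w^3 + 22*w^2 + 52*w
(3) = 10*b^2 + 21*b - 5*r^2 + r*(23*b - 15) - 10
(4) = -60*w^3 - 270*w^2 - 270*w
(5) = -70*t^2 - 4*t + 2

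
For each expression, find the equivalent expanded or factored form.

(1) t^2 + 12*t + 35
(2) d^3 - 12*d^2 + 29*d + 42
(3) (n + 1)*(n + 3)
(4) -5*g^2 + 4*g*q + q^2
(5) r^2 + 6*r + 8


(1) = (t + 5)*(t + 7)
(2) = (d - 7)*(d - 6)*(d + 1)
(3) = n^2 + 4*n + 3
(4) = (-g + q)*(5*g + q)
(5) = (r + 2)*(r + 4)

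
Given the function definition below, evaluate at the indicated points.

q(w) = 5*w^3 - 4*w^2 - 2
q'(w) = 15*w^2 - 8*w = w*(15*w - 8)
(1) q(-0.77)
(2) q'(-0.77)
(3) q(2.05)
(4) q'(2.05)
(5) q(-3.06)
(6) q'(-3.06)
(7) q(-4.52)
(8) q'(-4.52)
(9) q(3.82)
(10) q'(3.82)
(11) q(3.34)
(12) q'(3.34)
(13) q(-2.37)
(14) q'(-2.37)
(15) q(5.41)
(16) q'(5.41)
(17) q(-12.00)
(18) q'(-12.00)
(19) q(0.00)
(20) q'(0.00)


(1) = -6.65
(2) = 15.05
(3) = 24.27
(4) = 46.64
(5) = -182.72
(6) = 164.93
(7) = -545.45
(8) = 342.62
(9) = 218.35
(10) = 188.33
(11) = 139.68
(12) = 140.61
(13) = -91.03
(14) = 103.21
(15) = 672.63
(16) = 395.74
(17) = -9218.00
(18) = 2256.00
(19) = -2.00
(20) = 0.00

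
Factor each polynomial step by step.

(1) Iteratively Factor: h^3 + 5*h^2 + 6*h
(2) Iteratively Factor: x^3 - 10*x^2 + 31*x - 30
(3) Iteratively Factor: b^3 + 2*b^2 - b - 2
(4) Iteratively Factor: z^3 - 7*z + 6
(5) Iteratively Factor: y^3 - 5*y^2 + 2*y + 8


(1) = (h + 3)*(h^2 + 2*h) = (h + 2)*(h + 3)*(h)
(2) = (x - 2)*(x^2 - 8*x + 15) = (x - 3)*(x - 2)*(x - 5)
(3) = (b + 2)*(b^2 - 1) = (b - 1)*(b + 2)*(b + 1)
(4) = (z - 2)*(z^2 + 2*z - 3) = (z - 2)*(z + 3)*(z - 1)
(5) = (y + 1)*(y^2 - 6*y + 8) = (y - 2)*(y + 1)*(y - 4)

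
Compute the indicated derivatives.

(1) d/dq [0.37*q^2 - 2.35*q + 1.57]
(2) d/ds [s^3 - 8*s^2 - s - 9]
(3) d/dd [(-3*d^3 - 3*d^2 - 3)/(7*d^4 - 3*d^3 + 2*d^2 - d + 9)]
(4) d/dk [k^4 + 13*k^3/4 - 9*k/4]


(1) = 0.74*q - 2.35
(2) = 3*s^2 - 16*s - 1
(3) = 3*(7*d^6 + 14*d^5 - 5*d^4 + 30*d^3 - 35*d^2 - 14*d - 1)/(49*d^8 - 42*d^7 + 37*d^6 - 26*d^5 + 136*d^4 - 58*d^3 + 37*d^2 - 18*d + 81)
(4) = 4*k^3 + 39*k^2/4 - 9/4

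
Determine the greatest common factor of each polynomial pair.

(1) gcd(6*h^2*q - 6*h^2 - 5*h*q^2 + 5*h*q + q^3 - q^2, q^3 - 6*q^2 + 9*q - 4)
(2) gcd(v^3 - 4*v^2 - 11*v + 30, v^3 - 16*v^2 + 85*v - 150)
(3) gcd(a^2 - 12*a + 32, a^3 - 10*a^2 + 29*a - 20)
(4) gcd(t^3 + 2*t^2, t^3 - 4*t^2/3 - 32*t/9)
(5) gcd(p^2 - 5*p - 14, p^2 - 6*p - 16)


(1) = gcd((-3*h + q)*(-2*h + q)*(q - 1), (q - 4)*(q - 1)^2) = q - 1
(2) = gcd((v - 5)*(v - 2)*(v + 3), (v - 6)*(v - 5)^2) = v - 5
(3) = a - 4
(4) = t
(5) = gcd((p - 7)*(p + 2), (p - 8)*(p + 2)) = p + 2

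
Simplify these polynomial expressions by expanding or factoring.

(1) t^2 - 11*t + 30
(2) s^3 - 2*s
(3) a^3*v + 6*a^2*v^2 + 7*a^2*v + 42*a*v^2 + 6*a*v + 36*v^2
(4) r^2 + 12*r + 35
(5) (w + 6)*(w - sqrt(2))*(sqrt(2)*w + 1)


(1) = (t - 6)*(t - 5)
(2) = s*(s - sqrt(2))*(s + sqrt(2))
(3) = (a + 6)*(a + 6*v)*(a*v + v)
(4) = (r + 5)*(r + 7)
(5) = sqrt(2)*w^3 - w^2 + 6*sqrt(2)*w^2 - 6*w - sqrt(2)*w - 6*sqrt(2)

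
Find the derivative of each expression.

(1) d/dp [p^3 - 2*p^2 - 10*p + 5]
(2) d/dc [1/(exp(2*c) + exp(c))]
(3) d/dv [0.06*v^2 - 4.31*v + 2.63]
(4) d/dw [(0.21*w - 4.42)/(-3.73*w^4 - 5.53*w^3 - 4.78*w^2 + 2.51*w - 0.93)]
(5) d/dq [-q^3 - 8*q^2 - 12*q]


(1) = 3*p^2 - 4*p - 10
(2) = (-2*exp(c) - 1)*exp(-c)/(exp(c) + 1)^2
(3) = 0.12*v - 4.31
(4) = (2.3499*w^4 - 63.6238*w^3 - 72.324*w^2 - 42.2552*w + 10.8989)/(13.9129*w^8 + 41.2538*w^7 + 66.2397*w^6 + 34.1422*w^5 + 2.0256*w^4 - 13.7098*w^3 + 15.1909*w^2 - 4.6686*w + 0.8649)
(5) = -3*q^2 - 16*q - 12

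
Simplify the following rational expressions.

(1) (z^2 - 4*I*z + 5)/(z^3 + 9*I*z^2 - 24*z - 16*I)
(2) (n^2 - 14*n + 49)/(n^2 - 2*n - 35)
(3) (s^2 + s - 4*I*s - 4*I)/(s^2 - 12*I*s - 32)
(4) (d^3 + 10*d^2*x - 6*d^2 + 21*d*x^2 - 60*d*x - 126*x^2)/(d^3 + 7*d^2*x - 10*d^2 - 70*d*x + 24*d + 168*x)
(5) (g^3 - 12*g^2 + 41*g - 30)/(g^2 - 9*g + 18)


(1) = (z - 5*I)/(z^2 + 8*I*z - 16)
(2) = (n - 7)/(n + 5)
(3) = (s + 1)/(s - 8*I)
(4) = (d + 3*x)/(d - 4)
(5) = (g^2 - 6*g + 5)/(g - 3)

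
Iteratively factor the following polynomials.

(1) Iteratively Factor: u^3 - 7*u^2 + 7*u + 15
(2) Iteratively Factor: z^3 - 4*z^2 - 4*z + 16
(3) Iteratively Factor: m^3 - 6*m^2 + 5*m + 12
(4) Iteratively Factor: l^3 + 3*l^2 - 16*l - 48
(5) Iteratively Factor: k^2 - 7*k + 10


(1) = (u - 5)*(u^2 - 2*u - 3) = (u - 5)*(u + 1)*(u - 3)
(2) = (z - 2)*(z^2 - 2*z - 8) = (z - 4)*(z - 2)*(z + 2)
(3) = (m - 4)*(m^2 - 2*m - 3) = (m - 4)*(m - 3)*(m + 1)
(4) = (l + 4)*(l^2 - l - 12) = (l - 4)*(l + 4)*(l + 3)
(5) = (k - 2)*(k - 5)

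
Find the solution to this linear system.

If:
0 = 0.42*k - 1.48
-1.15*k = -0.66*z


Then:
k = 3.52
z = 6.14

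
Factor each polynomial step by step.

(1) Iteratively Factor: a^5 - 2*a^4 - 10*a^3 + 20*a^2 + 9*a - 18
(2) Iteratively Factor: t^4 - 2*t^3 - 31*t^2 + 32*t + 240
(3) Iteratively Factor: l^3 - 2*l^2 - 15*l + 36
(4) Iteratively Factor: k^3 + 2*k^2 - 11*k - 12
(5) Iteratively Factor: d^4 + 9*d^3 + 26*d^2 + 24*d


(1) = (a - 2)*(a^4 - 10*a^2 + 9) = (a - 2)*(a + 3)*(a^3 - 3*a^2 - a + 3) = (a - 2)*(a - 1)*(a + 3)*(a^2 - 2*a - 3) = (a - 2)*(a - 1)*(a + 1)*(a + 3)*(a - 3)
(2) = (t - 4)*(t^3 + 2*t^2 - 23*t - 60) = (t - 4)*(t + 4)*(t^2 - 2*t - 15) = (t - 4)*(t + 3)*(t + 4)*(t - 5)
(3) = (l - 3)*(l^2 + l - 12) = (l - 3)^2*(l + 4)
(4) = (k + 1)*(k^2 + k - 12) = (k + 1)*(k + 4)*(k - 3)
(5) = (d)*(d^3 + 9*d^2 + 26*d + 24) = d*(d + 3)*(d^2 + 6*d + 8) = d*(d + 3)*(d + 4)*(d + 2)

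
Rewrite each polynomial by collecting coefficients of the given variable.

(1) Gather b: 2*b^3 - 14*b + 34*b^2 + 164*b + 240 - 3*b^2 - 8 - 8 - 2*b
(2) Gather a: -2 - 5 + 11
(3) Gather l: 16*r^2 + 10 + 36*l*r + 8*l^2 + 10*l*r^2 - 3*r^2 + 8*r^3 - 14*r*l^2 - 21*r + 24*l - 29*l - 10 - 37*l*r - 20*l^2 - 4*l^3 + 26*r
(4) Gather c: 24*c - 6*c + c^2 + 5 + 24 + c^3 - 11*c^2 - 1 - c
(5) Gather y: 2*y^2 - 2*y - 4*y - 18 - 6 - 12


(1) = 2*b^3 + 31*b^2 + 148*b + 224
(2) = 4
(3) = -4*l^3 + l^2*(-14*r - 12) + l*(10*r^2 - r - 5) + 8*r^3 + 13*r^2 + 5*r
(4) = c^3 - 10*c^2 + 17*c + 28
(5) = 2*y^2 - 6*y - 36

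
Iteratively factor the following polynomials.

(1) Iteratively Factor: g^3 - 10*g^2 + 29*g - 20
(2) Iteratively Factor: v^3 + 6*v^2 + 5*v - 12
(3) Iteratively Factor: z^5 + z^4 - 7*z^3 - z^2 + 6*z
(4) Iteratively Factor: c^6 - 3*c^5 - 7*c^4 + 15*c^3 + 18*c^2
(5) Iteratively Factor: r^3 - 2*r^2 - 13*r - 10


(1) = (g - 5)*(g^2 - 5*g + 4) = (g - 5)*(g - 4)*(g - 1)
(2) = (v + 4)*(v^2 + 2*v - 3) = (v - 1)*(v + 4)*(v + 3)
(3) = (z + 3)*(z^4 - 2*z^3 - z^2 + 2*z) = z*(z + 3)*(z^3 - 2*z^2 - z + 2) = z*(z - 1)*(z + 3)*(z^2 - z - 2) = z*(z - 1)*(z + 1)*(z + 3)*(z - 2)
(4) = (c + 2)*(c^5 - 5*c^4 + 3*c^3 + 9*c^2) = c*(c + 2)*(c^4 - 5*c^3 + 3*c^2 + 9*c) = c*(c - 3)*(c + 2)*(c^3 - 2*c^2 - 3*c) = c^2*(c - 3)*(c + 2)*(c^2 - 2*c - 3) = c^2*(c - 3)*(c + 1)*(c + 2)*(c - 3)
(5) = (r - 5)*(r^2 + 3*r + 2) = (r - 5)*(r + 1)*(r + 2)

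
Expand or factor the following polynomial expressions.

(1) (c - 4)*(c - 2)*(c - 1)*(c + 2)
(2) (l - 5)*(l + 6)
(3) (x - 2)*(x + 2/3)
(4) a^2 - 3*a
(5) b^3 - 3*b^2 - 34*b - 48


(1) = c^4 - 5*c^3 + 20*c - 16
(2) = l^2 + l - 30
(3) = x^2 - 4*x/3 - 4/3
(4) = a*(a - 3)
(5) = (b - 8)*(b + 2)*(b + 3)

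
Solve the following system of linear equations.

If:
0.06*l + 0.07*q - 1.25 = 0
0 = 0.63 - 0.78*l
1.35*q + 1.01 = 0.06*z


Then:
l = 0.81
q = 17.16
z = 403.04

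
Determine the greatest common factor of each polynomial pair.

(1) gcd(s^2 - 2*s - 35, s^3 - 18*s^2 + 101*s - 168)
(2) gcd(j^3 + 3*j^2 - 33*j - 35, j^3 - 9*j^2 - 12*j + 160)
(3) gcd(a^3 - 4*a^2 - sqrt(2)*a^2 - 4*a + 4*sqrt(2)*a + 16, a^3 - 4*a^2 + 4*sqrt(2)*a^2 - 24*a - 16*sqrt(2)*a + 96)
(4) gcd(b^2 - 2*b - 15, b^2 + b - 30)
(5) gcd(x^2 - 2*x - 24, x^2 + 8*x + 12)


(1) = s - 7
(2) = gcd((j - 5)*(j + 1)*(j + 7), (j - 8)*(j - 5)*(j + 4)) = j - 5
(3) = gcd((a - 4)*(a - 2*sqrt(2))*(a + sqrt(2)), (a - 4)*(a - 2*sqrt(2))*(a + 6*sqrt(2))) = a^2 + a*(-4 - 2*sqrt(2)) + 8*sqrt(2)
(4) = gcd((b - 5)*(b + 3), (b - 5)*(b + 6)) = b - 5
(5) = gcd((x - 6)*(x + 4), (x + 2)*(x + 6)) = 1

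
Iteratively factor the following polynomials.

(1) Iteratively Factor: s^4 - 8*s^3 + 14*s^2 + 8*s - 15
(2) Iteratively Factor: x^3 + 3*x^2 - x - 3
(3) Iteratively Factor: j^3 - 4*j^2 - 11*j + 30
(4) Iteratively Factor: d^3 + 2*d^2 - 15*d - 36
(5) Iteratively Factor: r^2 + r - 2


(1) = (s - 5)*(s^3 - 3*s^2 - s + 3) = (s - 5)*(s - 3)*(s^2 - 1) = (s - 5)*(s - 3)*(s + 1)*(s - 1)
(2) = (x + 3)*(x^2 - 1) = (x - 1)*(x + 3)*(x + 1)
(3) = (j - 2)*(j^2 - 2*j - 15) = (j - 5)*(j - 2)*(j + 3)
(4) = (d - 4)*(d^2 + 6*d + 9) = (d - 4)*(d + 3)*(d + 3)
(5) = (r - 1)*(r + 2)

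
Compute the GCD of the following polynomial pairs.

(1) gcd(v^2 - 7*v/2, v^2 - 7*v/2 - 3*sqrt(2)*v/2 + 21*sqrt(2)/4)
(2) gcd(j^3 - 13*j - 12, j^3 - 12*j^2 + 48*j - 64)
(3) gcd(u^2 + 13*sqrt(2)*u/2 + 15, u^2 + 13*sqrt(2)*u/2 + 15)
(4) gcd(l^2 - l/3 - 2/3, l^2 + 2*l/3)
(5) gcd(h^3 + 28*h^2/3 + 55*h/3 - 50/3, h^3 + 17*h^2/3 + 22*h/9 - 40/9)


(1) = v - 7/2
(2) = j - 4
(3) = gcd((u + 3*sqrt(2)/2)*(u + 5*sqrt(2)), (u + 3*sqrt(2)/2)*(u + 5*sqrt(2))) = u^2 + 13*sqrt(2)*u/2 + 15
(4) = gcd((l - 1)*(l + 2/3), l*(l + 2/3)) = l + 2/3
(5) = gcd((h - 2/3)*(h + 5)^2, (h - 2/3)*(h + 4/3)*(h + 5)) = h^2 + 13*h/3 - 10/3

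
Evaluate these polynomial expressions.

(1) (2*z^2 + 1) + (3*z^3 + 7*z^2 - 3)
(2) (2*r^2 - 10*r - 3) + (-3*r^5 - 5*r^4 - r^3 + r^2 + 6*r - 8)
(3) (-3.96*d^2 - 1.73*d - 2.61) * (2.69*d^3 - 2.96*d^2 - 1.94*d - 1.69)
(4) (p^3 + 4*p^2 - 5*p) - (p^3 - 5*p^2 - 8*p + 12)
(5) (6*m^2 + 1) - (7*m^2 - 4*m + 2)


(1) = 3*z^3 + 9*z^2 - 2
(2) = -3*r^5 - 5*r^4 - r^3 + 3*r^2 - 4*r - 11
(3) = -10.6524*d^5 + 7.0679*d^4 + 5.7823*d^3 + 17.7742*d^2 + 7.9871*d + 4.4109
(4) = 9*p^2 + 3*p - 12
(5) = -m^2 + 4*m - 1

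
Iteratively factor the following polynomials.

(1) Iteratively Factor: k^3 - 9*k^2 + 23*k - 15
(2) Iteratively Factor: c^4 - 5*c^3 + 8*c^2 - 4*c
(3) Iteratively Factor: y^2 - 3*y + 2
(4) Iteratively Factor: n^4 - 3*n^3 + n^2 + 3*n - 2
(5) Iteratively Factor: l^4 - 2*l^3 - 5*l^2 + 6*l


(1) = (k - 1)*(k^2 - 8*k + 15) = (k - 5)*(k - 1)*(k - 3)
(2) = (c - 2)*(c^3 - 3*c^2 + 2*c) = (c - 2)*(c - 1)*(c^2 - 2*c) = (c - 2)^2*(c - 1)*(c)
(3) = (y - 1)*(y - 2)
(4) = (n - 1)*(n^3 - 2*n^2 - n + 2) = (n - 2)*(n - 1)*(n^2 - 1) = (n - 2)*(n - 1)^2*(n + 1)
(5) = (l - 1)*(l^3 - l^2 - 6*l) = l*(l - 1)*(l^2 - l - 6) = l*(l - 1)*(l + 2)*(l - 3)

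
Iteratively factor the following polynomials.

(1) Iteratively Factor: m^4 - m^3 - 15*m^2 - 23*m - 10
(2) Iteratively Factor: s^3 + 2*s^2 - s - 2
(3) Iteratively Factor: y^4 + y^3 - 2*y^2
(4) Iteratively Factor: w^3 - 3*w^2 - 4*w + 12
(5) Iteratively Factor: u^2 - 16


(1) = (m + 1)*(m^3 - 2*m^2 - 13*m - 10) = (m + 1)*(m + 2)*(m^2 - 4*m - 5) = (m - 5)*(m + 1)*(m + 2)*(m + 1)
(2) = (s + 2)*(s^2 - 1) = (s + 1)*(s + 2)*(s - 1)
(3) = (y)*(y^3 + y^2 - 2*y) = y*(y - 1)*(y^2 + 2*y) = y^2*(y - 1)*(y + 2)
(4) = (w - 3)*(w^2 - 4) = (w - 3)*(w + 2)*(w - 2)
(5) = (u + 4)*(u - 4)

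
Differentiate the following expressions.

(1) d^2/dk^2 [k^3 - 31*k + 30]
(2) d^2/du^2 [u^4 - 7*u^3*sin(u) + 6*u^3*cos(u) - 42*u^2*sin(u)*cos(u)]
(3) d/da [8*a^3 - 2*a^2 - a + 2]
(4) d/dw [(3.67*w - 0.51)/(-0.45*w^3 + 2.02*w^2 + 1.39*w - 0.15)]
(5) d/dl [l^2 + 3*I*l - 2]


(1) = 6*k
(2) = 7*u^3*sin(u) - 6*u^3*cos(u) - 36*u^2*sin(u) + 84*u^2*sin(2*u) - 42*u^2*cos(u) + 12*u^2 - 42*u*sin(u) + 36*u*cos(u) - 168*u*cos(2*u) - 42*sin(2*u)
(3) = 24*a^2 - 4*a - 1
(4) = (3.303*w^3 - 8.1019*w^2 + 2.0604*w + 0.1584)/(0.2025*w^6 - 1.818*w^5 + 2.8294*w^4 + 5.7506*w^3 + 1.3261*w^2 - 0.417*w + 0.0225)
(5) = 2*l + 3*I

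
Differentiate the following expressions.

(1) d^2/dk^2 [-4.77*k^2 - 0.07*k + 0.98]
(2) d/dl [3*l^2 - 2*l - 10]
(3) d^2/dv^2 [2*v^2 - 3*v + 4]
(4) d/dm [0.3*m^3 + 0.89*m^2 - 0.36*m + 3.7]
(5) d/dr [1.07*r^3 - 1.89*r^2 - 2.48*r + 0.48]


(1) = -9.54000000000000
(2) = 6*l - 2
(3) = 4
(4) = 0.9*m^2 + 1.78*m - 0.36
(5) = 3.21*r^2 - 3.78*r - 2.48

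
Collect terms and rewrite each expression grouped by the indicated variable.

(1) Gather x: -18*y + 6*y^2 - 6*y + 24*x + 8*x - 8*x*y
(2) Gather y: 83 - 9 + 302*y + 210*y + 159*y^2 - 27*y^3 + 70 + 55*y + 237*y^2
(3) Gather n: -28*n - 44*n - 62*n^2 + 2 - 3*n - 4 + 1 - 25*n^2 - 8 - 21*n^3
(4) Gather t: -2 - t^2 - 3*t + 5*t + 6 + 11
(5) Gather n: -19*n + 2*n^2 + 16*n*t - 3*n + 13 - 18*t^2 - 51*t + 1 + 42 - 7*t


(1) = x*(32 - 8*y) + 6*y^2 - 24*y
(2) = -27*y^3 + 396*y^2 + 567*y + 144
(3) = -21*n^3 - 87*n^2 - 75*n - 9
(4) = -t^2 + 2*t + 15
(5) = 2*n^2 + n*(16*t - 22) - 18*t^2 - 58*t + 56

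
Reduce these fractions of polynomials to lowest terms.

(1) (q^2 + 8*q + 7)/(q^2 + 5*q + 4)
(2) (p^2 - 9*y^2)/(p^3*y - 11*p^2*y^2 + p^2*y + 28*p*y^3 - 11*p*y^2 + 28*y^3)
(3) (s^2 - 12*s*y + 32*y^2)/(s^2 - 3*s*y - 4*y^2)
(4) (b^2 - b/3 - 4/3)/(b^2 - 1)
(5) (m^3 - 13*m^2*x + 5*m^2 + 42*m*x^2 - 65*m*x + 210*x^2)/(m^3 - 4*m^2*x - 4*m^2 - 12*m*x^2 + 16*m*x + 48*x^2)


(1) = (q + 7)/(q + 4)
(2) = (p^2 - 9*y^2)/(p^3*y - 11*p^2*y^2 + p^2*y + 28*p*y^3 - 11*p*y^2 + 28*y^3)
(3) = (s - 8*y)/(s + y)
(4) = (3*b - 4)/(3*b - 3)
(5) = (m^2 - 7*m*x + 5*m - 35*x)/(m^2 + 2*m*x - 4*m - 8*x)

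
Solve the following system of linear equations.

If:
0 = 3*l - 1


Then:
l = 1/3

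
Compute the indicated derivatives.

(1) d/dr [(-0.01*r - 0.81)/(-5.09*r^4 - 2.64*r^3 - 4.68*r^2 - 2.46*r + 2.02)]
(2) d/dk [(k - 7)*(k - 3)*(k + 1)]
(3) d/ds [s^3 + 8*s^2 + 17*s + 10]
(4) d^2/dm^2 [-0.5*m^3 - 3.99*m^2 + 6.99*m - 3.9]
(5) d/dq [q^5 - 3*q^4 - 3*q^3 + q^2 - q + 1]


(1) = (0.0509*r^4 + 0.0264*r^3 + 0.0468*r^2 + 0.0246*r - (0.01*r + 0.81)*(20.36*r^3 + 7.92*r^2 + 9.36*r + 2.46) - 0.0202)/(5.09*r^4 + 2.64*r^3 + 4.68*r^2 + 2.46*r - 2.02)^2
(2) = 3*k^2 - 18*k + 11
(3) = 3*s^2 + 16*s + 17
(4) = -3.0*m - 7.98
(5) = 5*q^4 - 12*q^3 - 9*q^2 + 2*q - 1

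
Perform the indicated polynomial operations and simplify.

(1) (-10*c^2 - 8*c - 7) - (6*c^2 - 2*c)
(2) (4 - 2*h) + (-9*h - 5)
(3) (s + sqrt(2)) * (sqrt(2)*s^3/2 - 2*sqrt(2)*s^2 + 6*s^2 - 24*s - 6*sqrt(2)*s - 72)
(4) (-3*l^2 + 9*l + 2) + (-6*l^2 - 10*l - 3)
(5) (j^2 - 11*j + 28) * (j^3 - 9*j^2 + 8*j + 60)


(1) = -16*c^2 - 6*c - 7
(2) = -11*h - 1
(3) = sqrt(2)*s^4/2 - 2*sqrt(2)*s^3 + 7*s^3 - 28*s^2 - 84*s - 24*sqrt(2)*s - 72*sqrt(2)
(4) = -9*l^2 - l - 1
(5) = j^5 - 20*j^4 + 135*j^3 - 280*j^2 - 436*j + 1680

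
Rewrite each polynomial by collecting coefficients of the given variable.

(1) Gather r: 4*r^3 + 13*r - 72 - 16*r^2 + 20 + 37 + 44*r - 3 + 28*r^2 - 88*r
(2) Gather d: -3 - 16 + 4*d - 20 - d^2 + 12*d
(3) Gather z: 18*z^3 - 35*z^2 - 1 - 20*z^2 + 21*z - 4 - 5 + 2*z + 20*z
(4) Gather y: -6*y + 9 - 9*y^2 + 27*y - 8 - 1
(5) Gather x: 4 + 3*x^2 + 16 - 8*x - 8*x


(1) = 4*r^3 + 12*r^2 - 31*r - 18
(2) = -d^2 + 16*d - 39
(3) = 18*z^3 - 55*z^2 + 43*z - 10
(4) = -9*y^2 + 21*y
(5) = 3*x^2 - 16*x + 20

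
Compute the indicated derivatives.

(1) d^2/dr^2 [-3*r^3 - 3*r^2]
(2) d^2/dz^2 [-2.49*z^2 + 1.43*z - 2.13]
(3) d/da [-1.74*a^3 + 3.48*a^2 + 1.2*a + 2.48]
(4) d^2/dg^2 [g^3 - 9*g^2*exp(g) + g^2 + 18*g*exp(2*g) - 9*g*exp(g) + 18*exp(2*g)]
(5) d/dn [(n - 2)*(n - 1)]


(1) = -18*r - 6
(2) = -4.98000000000000
(3) = -5.22*a^2 + 6.96*a + 1.2
(4) = -9*g^2*exp(g) + 72*g*exp(2*g) - 45*g*exp(g) + 6*g + 144*exp(2*g) - 36*exp(g) + 2
(5) = 2*n - 3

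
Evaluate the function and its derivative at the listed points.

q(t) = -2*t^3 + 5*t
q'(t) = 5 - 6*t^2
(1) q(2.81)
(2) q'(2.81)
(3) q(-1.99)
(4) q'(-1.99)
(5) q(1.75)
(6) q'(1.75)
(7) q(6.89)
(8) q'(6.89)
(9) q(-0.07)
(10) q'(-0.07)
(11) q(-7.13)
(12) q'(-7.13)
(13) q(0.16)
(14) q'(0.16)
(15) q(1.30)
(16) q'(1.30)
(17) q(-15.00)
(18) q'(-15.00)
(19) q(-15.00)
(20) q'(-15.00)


(1) = -30.33
(2) = -42.38
(3) = 5.81
(4) = -18.76
(5) = -1.97
(6) = -13.38
(7) = -619.72
(8) = -279.83
(9) = -0.35
(10) = 4.97
(11) = 689.28
(12) = -300.02
(13) = 0.79
(14) = 4.85
(15) = 2.11
(16) = -5.14
(17) = 6675.00
(18) = -1345.00
(19) = 6675.00
(20) = -1345.00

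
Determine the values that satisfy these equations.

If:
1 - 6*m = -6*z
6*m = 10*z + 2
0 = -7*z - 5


Then:
No Solution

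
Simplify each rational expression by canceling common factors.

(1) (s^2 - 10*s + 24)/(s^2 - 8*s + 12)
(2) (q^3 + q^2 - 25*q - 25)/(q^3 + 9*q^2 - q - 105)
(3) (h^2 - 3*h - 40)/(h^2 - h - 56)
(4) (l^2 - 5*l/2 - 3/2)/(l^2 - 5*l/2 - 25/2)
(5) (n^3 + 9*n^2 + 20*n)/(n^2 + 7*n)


(1) = (s - 4)/(s - 2)
(2) = (q^2 - 4*q - 5)/(q^2 + 4*q - 21)
(3) = (h + 5)/(h + 7)
(4) = (2*l^2 - 5*l - 3)/(2*l^2 - 5*l - 25)
(5) = (n^2 + 9*n + 20)/(n + 7)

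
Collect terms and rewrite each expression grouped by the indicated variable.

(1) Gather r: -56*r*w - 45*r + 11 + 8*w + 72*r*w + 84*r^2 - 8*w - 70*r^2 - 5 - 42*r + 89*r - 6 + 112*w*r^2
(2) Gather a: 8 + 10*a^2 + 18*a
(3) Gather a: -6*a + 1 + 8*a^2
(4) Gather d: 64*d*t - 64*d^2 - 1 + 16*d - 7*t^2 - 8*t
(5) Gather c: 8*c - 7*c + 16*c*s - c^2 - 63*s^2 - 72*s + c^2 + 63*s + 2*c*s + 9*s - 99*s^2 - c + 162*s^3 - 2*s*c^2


(1) = r^2*(112*w + 14) + r*(16*w + 2)
(2) = 10*a^2 + 18*a + 8
(3) = 8*a^2 - 6*a + 1
(4) = -64*d^2 + d*(64*t + 16) - 7*t^2 - 8*t - 1
(5) = -2*c^2*s + 18*c*s + 162*s^3 - 162*s^2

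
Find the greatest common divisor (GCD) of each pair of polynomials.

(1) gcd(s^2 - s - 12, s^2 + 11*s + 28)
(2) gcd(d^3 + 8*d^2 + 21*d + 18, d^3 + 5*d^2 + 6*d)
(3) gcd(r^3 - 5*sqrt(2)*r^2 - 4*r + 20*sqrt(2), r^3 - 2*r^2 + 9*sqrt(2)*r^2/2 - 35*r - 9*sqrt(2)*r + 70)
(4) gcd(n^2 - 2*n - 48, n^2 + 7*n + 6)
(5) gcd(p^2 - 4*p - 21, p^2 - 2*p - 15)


(1) = 1
(2) = d^2 + 5*d + 6
(3) = gcd((r - 2)*(r + 2)*(r - 5*sqrt(2)), (r - 2)*(r - 5*sqrt(2)/2)*(r + 7*sqrt(2))) = r - 2
(4) = n + 6
(5) = gcd((p - 7)*(p + 3), (p - 5)*(p + 3)) = p + 3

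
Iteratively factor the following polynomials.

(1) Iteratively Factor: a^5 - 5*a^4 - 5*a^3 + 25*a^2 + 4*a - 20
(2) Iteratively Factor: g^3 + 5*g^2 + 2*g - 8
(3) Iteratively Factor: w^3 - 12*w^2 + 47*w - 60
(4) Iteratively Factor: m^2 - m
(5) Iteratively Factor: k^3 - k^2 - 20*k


(1) = (a - 5)*(a^4 - 5*a^2 + 4) = (a - 5)*(a + 1)*(a^3 - a^2 - 4*a + 4) = (a - 5)*(a - 2)*(a + 1)*(a^2 + a - 2) = (a - 5)*(a - 2)*(a + 1)*(a + 2)*(a - 1)
(2) = (g - 1)*(g^2 + 6*g + 8) = (g - 1)*(g + 2)*(g + 4)
(3) = (w - 4)*(w^2 - 8*w + 15) = (w - 5)*(w - 4)*(w - 3)
(4) = (m)*(m - 1)
(5) = (k)*(k^2 - k - 20) = k*(k - 5)*(k + 4)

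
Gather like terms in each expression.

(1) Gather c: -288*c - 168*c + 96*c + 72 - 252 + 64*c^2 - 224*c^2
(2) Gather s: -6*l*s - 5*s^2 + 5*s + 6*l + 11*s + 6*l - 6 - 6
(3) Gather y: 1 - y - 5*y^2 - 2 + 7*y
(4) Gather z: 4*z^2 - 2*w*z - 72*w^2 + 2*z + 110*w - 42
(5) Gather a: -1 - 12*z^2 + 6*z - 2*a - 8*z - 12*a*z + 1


(1) = -160*c^2 - 360*c - 180
(2) = 12*l - 5*s^2 + s*(16 - 6*l) - 12
(3) = -5*y^2 + 6*y - 1
(4) = -72*w^2 + 110*w + 4*z^2 + z*(2 - 2*w) - 42
(5) = a*(-12*z - 2) - 12*z^2 - 2*z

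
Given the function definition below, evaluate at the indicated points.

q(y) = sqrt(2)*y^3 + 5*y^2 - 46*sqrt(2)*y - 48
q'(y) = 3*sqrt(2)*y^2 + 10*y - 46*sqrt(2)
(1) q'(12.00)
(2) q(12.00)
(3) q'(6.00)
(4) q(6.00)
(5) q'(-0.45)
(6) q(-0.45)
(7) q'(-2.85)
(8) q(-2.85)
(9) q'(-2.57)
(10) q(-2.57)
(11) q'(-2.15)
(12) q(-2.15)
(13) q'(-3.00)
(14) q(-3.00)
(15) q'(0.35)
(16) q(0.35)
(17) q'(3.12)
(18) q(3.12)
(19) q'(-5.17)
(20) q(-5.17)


(1) = 665.89
(2) = 2335.12
(3) = 147.68
(4) = 47.15
(5) = -68.69
(6) = -17.84
(7) = -59.09
(8) = 145.28
(9) = -62.73
(10) = 128.21
(11) = -66.94
(12) = 100.92
(13) = -56.87
(14) = 153.98
(15) = -61.03
(16) = -70.10
(17) = 7.45
(18) = -159.34
(19) = -3.35
(20) = 226.54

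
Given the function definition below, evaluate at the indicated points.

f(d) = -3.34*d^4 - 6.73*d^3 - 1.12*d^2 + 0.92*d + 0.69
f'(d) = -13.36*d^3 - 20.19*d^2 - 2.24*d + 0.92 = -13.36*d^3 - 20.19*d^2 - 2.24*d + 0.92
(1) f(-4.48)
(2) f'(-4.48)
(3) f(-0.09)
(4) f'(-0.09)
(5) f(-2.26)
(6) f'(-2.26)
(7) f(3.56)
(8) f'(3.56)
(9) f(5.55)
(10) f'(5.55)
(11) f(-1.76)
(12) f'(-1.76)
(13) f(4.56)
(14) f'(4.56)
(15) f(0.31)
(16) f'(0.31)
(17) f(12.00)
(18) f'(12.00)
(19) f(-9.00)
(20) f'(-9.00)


(1) = -766.20
(2) = 807.00
(3) = 0.60
(4) = 0.97
(5) = -16.56
(6) = 57.08
(7) = -850.34
(8) = -865.71
(9) = -4348.19
(10) = -2917.36
(11) = 0.24
(12) = 15.16
(13) = -2100.66
(14) = -1695.90
(15) = 0.64
(16) = -2.11
(17) = -81037.23
(18) = -26019.40
(19) = -17105.88
(20) = 8125.13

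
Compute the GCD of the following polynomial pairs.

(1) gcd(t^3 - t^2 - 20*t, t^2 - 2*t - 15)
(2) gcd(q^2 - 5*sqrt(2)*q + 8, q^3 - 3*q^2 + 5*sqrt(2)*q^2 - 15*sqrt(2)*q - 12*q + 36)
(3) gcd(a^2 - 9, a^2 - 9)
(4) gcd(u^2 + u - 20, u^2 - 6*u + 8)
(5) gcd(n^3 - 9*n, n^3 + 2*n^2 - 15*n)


(1) = t - 5
(2) = q - sqrt(2)
(3) = gcd((a - 3)*(a + 3), (a - 3)*(a + 3)) = a^2 - 9
(4) = u - 4
(5) = n^2 - 3*n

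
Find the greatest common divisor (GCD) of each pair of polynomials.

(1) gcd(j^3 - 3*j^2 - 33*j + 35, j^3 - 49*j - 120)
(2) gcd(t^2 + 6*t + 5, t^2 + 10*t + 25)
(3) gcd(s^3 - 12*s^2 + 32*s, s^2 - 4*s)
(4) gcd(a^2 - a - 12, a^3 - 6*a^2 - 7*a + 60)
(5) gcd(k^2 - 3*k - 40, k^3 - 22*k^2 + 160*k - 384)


(1) = gcd((j - 7)*(j - 1)*(j + 5), (j - 8)*(j + 3)*(j + 5)) = j + 5
(2) = gcd((t + 1)*(t + 5), (t + 5)^2) = t + 5
(3) = s^2 - 4*s
(4) = gcd((a - 4)*(a + 3), (a - 5)*(a - 4)*(a + 3)) = a^2 - a - 12
(5) = gcd((k - 8)*(k + 5), (k - 8)^2*(k - 6)) = k - 8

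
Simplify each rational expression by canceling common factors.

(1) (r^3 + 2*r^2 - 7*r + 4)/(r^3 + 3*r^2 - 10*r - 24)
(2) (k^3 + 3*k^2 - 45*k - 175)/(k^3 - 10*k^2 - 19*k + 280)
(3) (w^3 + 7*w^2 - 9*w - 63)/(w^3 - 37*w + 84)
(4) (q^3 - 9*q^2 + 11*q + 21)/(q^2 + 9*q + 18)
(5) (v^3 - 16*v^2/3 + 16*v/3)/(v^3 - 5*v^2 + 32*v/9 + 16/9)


(1) = (r^2 - 2*r + 1)/(r^2 - r - 6)
(2) = (k + 5)/(k - 8)
(3) = (w + 3)/(w - 4)
(4) = (q^3 - 9*q^2 + 11*q + 21)/(q^2 + 9*q + 18)
(5) = 3*v/(3*v + 1)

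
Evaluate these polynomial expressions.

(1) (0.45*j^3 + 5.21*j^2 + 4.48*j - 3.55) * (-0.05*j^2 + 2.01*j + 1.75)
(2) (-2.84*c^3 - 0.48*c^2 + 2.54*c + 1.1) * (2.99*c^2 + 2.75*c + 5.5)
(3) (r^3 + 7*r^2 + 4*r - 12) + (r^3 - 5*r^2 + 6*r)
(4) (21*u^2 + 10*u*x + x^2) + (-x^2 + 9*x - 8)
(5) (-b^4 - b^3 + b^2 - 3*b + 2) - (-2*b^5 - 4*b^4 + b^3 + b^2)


(1) = -0.0225*j^5 + 0.644*j^4 + 11.0356*j^3 + 18.2998*j^2 + 0.7045*j - 6.2125
(2) = -8.4916*c^5 - 9.2452*c^4 - 9.3454*c^3 + 7.634*c^2 + 16.995*c + 6.05
(3) = 2*r^3 + 2*r^2 + 10*r - 12
(4) = 21*u^2 + 10*u*x + 9*x - 8
(5) = 2*b^5 + 3*b^4 - 2*b^3 - 3*b + 2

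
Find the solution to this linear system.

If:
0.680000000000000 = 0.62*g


Then:
g = 1.10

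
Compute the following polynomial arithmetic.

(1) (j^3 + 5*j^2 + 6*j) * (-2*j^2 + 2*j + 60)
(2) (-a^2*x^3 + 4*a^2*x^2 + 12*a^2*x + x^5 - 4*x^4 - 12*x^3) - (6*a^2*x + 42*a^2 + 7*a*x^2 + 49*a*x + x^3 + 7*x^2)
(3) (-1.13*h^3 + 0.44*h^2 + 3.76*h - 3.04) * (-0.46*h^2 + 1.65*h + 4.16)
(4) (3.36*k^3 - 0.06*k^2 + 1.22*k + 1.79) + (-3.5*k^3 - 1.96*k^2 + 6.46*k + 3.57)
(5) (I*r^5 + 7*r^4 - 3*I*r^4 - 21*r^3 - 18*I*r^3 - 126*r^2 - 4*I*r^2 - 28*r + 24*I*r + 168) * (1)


(1) = -2*j^5 - 8*j^4 + 58*j^3 + 312*j^2 + 360*j
(2) = -a^2*x^3 + 4*a^2*x^2 + 6*a^2*x - 42*a^2 - 7*a*x^2 - 49*a*x + x^5 - 4*x^4 - 13*x^3 - 7*x^2
(3) = 0.5198*h^5 - 2.0669*h^4 - 5.7044*h^3 + 9.4328*h^2 + 10.6256*h - 12.6464
(4) = -0.14*k^3 - 2.02*k^2 + 7.68*k + 5.36
(5) = I*r^5 + 7*r^4 - 3*I*r^4 - 21*r^3 - 18*I*r^3 - 126*r^2 - 4*I*r^2 - 28*r + 24*I*r + 168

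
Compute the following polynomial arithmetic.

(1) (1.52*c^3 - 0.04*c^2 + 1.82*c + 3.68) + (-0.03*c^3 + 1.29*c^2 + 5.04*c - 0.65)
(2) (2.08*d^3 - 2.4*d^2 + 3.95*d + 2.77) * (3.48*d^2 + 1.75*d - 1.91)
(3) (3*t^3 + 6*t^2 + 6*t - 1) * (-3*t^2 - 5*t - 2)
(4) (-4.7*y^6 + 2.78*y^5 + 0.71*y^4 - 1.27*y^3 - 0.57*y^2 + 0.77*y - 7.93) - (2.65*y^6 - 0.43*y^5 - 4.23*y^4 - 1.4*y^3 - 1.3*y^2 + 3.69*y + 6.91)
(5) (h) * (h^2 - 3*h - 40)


(1) = 1.49*c^3 + 1.25*c^2 + 6.86*c + 3.03
(2) = 7.2384*d^5 - 4.712*d^4 + 5.5732*d^3 + 21.1361*d^2 - 2.697*d - 5.2907
(3) = -9*t^5 - 33*t^4 - 54*t^3 - 39*t^2 - 7*t + 2
(4) = -7.35*y^6 + 3.21*y^5 + 4.94*y^4 + 0.13*y^3 + 0.73*y^2 - 2.92*y - 14.84
(5) = h^3 - 3*h^2 - 40*h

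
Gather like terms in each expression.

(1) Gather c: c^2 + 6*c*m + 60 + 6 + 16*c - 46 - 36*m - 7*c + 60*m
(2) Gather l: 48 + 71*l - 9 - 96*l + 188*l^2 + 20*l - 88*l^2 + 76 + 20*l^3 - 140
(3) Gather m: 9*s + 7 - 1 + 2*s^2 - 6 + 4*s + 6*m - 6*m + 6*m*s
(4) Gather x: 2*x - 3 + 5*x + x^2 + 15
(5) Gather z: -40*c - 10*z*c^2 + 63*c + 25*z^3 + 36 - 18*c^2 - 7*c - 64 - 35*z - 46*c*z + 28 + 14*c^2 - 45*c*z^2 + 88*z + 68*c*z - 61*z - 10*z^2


(1) = c^2 + c*(6*m + 9) + 24*m + 20
(2) = 20*l^3 + 100*l^2 - 5*l - 25
(3) = 6*m*s + 2*s^2 + 13*s
(4) = x^2 + 7*x + 12
(5) = -4*c^2 + 16*c + 25*z^3 + z^2*(-45*c - 10) + z*(-10*c^2 + 22*c - 8)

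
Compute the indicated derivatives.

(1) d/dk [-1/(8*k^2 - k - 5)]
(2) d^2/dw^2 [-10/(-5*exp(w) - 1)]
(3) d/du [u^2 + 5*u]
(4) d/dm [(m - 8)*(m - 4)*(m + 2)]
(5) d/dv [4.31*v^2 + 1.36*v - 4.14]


(1) = (16*k - 1)/(-8*k^2 + k + 5)^2
(2) = (250*exp(w) - 50)*exp(w)/(5*exp(w) + 1)^3
(3) = 2*u + 5
(4) = 3*m^2 - 20*m + 8
(5) = 8.62*v + 1.36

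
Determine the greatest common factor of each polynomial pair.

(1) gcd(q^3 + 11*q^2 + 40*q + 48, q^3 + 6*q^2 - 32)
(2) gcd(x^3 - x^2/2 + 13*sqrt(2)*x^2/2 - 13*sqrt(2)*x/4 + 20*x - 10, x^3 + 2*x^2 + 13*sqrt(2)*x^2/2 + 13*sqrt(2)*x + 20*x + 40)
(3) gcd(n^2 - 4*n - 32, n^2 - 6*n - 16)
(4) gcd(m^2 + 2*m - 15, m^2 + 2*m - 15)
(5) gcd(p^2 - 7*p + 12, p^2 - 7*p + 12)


(1) = q^2 + 8*q + 16
(2) = gcd((x - 1/2)*(x + 5*sqrt(2)/2)*(x + 4*sqrt(2)), (x + 2)*(x + 5*sqrt(2)/2)*(x + 4*sqrt(2))) = x^2 + 13*sqrt(2)*x/2 + 20
(3) = n - 8
(4) = gcd((m - 3)*(m + 5), (m - 3)*(m + 5)) = m^2 + 2*m - 15
(5) = gcd((p - 4)*(p - 3), (p - 4)*(p - 3)) = p^2 - 7*p + 12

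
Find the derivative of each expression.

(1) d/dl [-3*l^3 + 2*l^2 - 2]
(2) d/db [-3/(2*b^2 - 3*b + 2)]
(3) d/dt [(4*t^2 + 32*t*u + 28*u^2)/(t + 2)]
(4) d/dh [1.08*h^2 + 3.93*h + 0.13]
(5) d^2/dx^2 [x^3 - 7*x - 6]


(1) = l*(4 - 9*l)
(2) = 3*(4*b - 3)/(2*b^2 - 3*b + 2)^2
(3) = 4*(t^2 + 4*t - 7*u^2 + 16*u)/(t^2 + 4*t + 4)
(4) = 2.16*h + 3.93
(5) = 6*x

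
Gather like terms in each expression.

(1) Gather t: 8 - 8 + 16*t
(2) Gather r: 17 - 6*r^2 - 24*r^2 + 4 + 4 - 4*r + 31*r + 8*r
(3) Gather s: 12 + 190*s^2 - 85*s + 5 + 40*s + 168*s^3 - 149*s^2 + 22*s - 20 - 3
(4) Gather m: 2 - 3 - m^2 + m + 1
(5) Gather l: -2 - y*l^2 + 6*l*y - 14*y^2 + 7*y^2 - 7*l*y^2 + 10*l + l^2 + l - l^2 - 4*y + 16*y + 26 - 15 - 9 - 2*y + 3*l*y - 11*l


(1) = 16*t
(2) = -30*r^2 + 35*r + 25
(3) = 168*s^3 + 41*s^2 - 23*s - 6
(4) = -m^2 + m
(5) = -l^2*y + l*(-7*y^2 + 9*y) - 7*y^2 + 10*y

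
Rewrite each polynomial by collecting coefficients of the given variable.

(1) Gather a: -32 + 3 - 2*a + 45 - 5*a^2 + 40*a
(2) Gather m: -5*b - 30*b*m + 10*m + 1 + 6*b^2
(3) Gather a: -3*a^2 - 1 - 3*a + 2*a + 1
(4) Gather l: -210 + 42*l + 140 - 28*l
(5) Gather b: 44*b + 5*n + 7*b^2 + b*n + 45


(1) = -5*a^2 + 38*a + 16
(2) = 6*b^2 - 5*b + m*(10 - 30*b) + 1
(3) = -3*a^2 - a
(4) = 14*l - 70
(5) = 7*b^2 + b*(n + 44) + 5*n + 45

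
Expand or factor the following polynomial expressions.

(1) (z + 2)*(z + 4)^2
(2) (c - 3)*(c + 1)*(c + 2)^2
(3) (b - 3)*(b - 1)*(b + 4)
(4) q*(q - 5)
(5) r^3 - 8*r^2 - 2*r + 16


(1) = z^3 + 10*z^2 + 32*z + 32
(2) = c^4 + 2*c^3 - 7*c^2 - 20*c - 12
(3) = b^3 - 13*b + 12
(4) = q^2 - 5*q
(5) = (r - 8)*(r - sqrt(2))*(r + sqrt(2))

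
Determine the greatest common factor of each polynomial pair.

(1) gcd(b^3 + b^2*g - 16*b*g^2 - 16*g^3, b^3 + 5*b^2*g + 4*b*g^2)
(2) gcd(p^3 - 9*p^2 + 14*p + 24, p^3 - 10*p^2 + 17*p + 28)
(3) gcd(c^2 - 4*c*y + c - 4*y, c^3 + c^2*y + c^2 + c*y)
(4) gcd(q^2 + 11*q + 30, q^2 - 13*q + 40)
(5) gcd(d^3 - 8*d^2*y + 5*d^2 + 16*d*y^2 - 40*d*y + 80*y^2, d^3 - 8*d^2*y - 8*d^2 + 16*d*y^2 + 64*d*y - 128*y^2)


(1) = gcd((b - 4*g)*(b + g)*(b + 4*g), b*(b + g)*(b + 4*g)) = b^2 + 5*b*g + 4*g^2
(2) = p^2 - 3*p - 4
(3) = c + 1
(4) = 1
(5) = gcd((d + 5)*(d - 4*y)^2, (d - 8)*(d - 4*y)^2) = d^2 - 8*d*y + 16*y^2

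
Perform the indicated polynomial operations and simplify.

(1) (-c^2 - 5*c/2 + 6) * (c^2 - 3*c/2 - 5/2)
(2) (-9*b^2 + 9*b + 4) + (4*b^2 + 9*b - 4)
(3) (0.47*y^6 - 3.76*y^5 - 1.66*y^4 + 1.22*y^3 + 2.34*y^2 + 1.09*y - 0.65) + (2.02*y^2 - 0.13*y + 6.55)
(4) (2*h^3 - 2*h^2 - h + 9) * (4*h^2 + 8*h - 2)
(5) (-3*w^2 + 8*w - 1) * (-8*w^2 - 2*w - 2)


(1) = -c^4 - c^3 + 49*c^2/4 - 11*c/4 - 15
(2) = -5*b^2 + 18*b
(3) = 0.47*y^6 - 3.76*y^5 - 1.66*y^4 + 1.22*y^3 + 4.36*y^2 + 0.96*y + 5.9
(4) = 8*h^5 + 8*h^4 - 24*h^3 + 32*h^2 + 74*h - 18
(5) = 24*w^4 - 58*w^3 - 2*w^2 - 14*w + 2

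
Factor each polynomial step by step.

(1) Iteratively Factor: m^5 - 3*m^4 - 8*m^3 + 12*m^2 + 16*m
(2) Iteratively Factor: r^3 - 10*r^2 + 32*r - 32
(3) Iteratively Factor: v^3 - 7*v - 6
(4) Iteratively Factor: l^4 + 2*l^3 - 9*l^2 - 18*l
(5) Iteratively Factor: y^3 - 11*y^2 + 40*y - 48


(1) = (m + 1)*(m^4 - 4*m^3 - 4*m^2 + 16*m) = (m - 4)*(m + 1)*(m^3 - 4*m) = m*(m - 4)*(m + 1)*(m^2 - 4) = m*(m - 4)*(m + 1)*(m + 2)*(m - 2)
(2) = (r - 2)*(r^2 - 8*r + 16) = (r - 4)*(r - 2)*(r - 4)
(3) = (v + 1)*(v^2 - v - 6) = (v - 3)*(v + 1)*(v + 2)
(4) = (l + 3)*(l^3 - l^2 - 6*l) = (l + 2)*(l + 3)*(l^2 - 3*l) = l*(l + 2)*(l + 3)*(l - 3)
(5) = (y - 4)*(y^2 - 7*y + 12) = (y - 4)^2*(y - 3)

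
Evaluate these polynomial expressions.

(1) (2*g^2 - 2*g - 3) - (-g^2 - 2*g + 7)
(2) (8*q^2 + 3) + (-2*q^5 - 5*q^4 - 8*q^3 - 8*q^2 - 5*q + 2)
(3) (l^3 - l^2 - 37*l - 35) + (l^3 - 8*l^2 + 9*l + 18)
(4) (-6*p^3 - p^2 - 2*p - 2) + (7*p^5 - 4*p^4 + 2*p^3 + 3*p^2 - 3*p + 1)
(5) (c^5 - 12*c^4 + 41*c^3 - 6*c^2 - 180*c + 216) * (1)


(1) = 3*g^2 - 10
(2) = -2*q^5 - 5*q^4 - 8*q^3 - 5*q + 5
(3) = 2*l^3 - 9*l^2 - 28*l - 17
(4) = 7*p^5 - 4*p^4 - 4*p^3 + 2*p^2 - 5*p - 1
(5) = c^5 - 12*c^4 + 41*c^3 - 6*c^2 - 180*c + 216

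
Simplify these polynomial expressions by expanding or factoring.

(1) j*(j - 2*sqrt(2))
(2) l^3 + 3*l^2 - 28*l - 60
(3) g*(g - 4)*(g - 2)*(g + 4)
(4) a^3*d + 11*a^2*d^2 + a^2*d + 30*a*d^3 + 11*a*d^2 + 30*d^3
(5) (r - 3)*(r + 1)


(1) = j^2 - 2*sqrt(2)*j
(2) = (l - 5)*(l + 2)*(l + 6)
(3) = g^4 - 2*g^3 - 16*g^2 + 32*g
(4) = (a + 5*d)*(a + 6*d)*(a*d + d)
(5) = r^2 - 2*r - 3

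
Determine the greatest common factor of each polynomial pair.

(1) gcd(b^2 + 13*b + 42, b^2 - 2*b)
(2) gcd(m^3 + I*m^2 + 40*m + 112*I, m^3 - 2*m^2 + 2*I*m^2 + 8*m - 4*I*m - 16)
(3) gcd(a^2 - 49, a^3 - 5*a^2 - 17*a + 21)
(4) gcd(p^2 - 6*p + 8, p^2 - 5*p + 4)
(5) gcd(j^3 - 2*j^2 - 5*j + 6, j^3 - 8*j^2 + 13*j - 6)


(1) = 1
(2) = gcd((m - 7*I)*(m + 4*I)^2, (m - 2)*(m - 2*I)*(m + 4*I)) = m + 4*I
(3) = a - 7
(4) = p - 4
(5) = gcd((j - 3)*(j - 1)*(j + 2), (j - 6)*(j - 1)^2) = j - 1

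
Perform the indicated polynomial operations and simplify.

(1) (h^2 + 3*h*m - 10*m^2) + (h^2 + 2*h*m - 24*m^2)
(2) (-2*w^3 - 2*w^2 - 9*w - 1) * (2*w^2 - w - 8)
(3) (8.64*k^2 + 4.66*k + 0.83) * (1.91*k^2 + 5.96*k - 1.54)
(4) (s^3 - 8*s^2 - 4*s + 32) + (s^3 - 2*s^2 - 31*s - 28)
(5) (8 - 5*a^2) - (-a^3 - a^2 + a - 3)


(1) = 2*h^2 + 5*h*m - 34*m^2
(2) = -4*w^5 - 2*w^4 + 23*w^2 + 73*w + 8
(3) = 16.5024*k^4 + 60.395*k^3 + 16.0533*k^2 - 2.2296*k - 1.2782
(4) = 2*s^3 - 10*s^2 - 35*s + 4
(5) = a^3 - 4*a^2 - a + 11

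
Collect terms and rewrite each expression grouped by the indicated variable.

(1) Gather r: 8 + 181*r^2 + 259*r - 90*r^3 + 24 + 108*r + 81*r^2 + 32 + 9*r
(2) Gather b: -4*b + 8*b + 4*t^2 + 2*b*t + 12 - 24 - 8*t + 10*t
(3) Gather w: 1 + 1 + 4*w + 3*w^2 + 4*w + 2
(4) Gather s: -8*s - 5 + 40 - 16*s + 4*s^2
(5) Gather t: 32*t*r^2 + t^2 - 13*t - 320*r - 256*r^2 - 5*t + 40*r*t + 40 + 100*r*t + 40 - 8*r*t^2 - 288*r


(1) = -90*r^3 + 262*r^2 + 376*r + 64
(2) = b*(2*t + 4) + 4*t^2 + 2*t - 12
(3) = 3*w^2 + 8*w + 4
(4) = 4*s^2 - 24*s + 35
(5) = -256*r^2 - 608*r + t^2*(1 - 8*r) + t*(32*r^2 + 140*r - 18) + 80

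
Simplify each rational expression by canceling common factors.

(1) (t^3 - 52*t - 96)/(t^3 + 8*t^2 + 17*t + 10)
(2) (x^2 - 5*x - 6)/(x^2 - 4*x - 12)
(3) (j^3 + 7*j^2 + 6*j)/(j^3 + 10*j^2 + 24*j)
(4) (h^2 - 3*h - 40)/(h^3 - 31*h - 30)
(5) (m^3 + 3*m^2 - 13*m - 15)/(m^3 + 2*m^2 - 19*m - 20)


(1) = (t^2 - 2*t - 48)/(t^2 + 6*t + 5)
(2) = (x + 1)/(x + 2)
(3) = (j + 1)/(j + 4)
(4) = (h - 8)/(h^2 - 5*h - 6)
(5) = (m - 3)/(m - 4)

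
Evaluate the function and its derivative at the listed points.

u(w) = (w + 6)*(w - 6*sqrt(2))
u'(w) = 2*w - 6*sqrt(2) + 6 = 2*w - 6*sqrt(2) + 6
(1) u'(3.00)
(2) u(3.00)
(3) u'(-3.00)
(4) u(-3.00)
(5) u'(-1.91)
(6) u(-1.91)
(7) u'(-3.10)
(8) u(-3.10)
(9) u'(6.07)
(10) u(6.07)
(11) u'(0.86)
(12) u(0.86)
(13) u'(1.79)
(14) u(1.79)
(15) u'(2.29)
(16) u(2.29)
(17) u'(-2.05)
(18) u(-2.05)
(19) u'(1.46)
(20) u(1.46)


(1) = 3.51
(2) = -49.37
(3) = -8.49
(4) = -34.46
(5) = -6.31
(6) = -42.52
(7) = -8.69
(8) = -33.60
(9) = 9.65
(10) = -29.15
(11) = -0.77
(12) = -52.31
(13) = 1.09
(14) = -52.16
(15) = 2.09
(16) = -51.36
(17) = -6.59
(18) = -41.61
(19) = 0.43
(20) = -52.41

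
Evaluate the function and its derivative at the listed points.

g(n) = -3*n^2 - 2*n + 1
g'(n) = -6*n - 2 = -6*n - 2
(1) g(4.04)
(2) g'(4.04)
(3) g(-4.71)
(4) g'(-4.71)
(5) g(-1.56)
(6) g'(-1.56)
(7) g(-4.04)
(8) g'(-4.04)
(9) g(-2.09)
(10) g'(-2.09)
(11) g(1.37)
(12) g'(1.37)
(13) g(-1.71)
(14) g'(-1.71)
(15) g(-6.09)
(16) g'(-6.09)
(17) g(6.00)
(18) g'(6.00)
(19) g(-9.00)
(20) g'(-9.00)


(1) = -56.04
(2) = -26.24
(3) = -56.13
(4) = 26.26
(5) = -3.18
(6) = 7.36
(7) = -39.88
(8) = 22.24
(9) = -7.92
(10) = 10.54
(11) = -7.37
(12) = -10.22
(13) = -4.35
(14) = 8.26
(15) = -98.08
(16) = 34.54
(17) = -119.00
(18) = -38.00
(19) = -224.00
(20) = 52.00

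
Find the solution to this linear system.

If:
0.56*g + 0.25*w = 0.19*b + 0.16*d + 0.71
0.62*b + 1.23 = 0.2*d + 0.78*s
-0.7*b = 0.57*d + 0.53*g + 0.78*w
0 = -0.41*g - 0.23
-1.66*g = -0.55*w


Then:
b = 292.95
d = -356.92
g = -0.56
s = 325.95
w = -1.69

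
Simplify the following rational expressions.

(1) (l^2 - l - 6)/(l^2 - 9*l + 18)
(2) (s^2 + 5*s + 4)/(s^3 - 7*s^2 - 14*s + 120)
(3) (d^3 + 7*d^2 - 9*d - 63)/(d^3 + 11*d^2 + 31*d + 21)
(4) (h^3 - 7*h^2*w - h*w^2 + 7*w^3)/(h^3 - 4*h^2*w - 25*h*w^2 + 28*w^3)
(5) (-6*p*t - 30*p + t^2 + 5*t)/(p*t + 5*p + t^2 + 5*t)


(1) = (l + 2)/(l - 6)
(2) = (s + 1)/(s^2 - 11*s + 30)
(3) = (d - 3)/(d + 1)
(4) = (h + w)/(h + 4*w)
(5) = (-6*p + t)/(p + t)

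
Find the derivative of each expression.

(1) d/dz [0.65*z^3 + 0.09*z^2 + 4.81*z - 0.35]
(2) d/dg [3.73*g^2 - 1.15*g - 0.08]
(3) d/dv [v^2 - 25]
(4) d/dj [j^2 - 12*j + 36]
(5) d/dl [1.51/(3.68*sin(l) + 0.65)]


(1) = 1.95*z^2 + 0.18*z + 4.81
(2) = 7.46*g - 1.15
(3) = 2*v
(4) = 2*j - 12
(5) = -5.5568*cos(l)/(3.68*sin(l) + 0.65)^2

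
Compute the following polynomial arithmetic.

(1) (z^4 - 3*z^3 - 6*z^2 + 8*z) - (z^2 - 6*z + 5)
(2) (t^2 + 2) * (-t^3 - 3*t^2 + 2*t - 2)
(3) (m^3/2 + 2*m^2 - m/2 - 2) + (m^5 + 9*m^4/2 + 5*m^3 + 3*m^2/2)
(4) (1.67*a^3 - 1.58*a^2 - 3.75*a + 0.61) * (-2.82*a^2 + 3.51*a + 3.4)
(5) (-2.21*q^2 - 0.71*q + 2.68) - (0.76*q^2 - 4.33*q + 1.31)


(1) = z^4 - 3*z^3 - 7*z^2 + 14*z - 5
(2) = -t^5 - 3*t^4 - 8*t^2 + 4*t - 4
(3) = m^5 + 9*m^4/2 + 11*m^3/2 + 7*m^2/2 - m/2 - 2
(4) = -4.7094*a^5 + 10.3173*a^4 + 10.7072*a^3 - 20.2547*a^2 - 10.6089*a + 2.074
(5) = -2.97*q^2 + 3.62*q + 1.37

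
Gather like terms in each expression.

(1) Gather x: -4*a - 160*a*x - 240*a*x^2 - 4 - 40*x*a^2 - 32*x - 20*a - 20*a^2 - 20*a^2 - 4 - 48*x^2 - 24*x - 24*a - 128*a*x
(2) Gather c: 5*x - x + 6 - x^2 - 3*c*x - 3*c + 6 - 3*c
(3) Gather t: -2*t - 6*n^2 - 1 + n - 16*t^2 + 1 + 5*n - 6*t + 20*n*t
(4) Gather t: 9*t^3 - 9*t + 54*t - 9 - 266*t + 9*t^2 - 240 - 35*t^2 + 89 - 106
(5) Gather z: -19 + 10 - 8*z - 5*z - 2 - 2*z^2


(1) = -40*a^2 - 48*a + x^2*(-240*a - 48) + x*(-40*a^2 - 288*a - 56) - 8
(2) = c*(-3*x - 6) - x^2 + 4*x + 12
(3) = -6*n^2 + 6*n - 16*t^2 + t*(20*n - 8)
(4) = 9*t^3 - 26*t^2 - 221*t - 266
(5) = -2*z^2 - 13*z - 11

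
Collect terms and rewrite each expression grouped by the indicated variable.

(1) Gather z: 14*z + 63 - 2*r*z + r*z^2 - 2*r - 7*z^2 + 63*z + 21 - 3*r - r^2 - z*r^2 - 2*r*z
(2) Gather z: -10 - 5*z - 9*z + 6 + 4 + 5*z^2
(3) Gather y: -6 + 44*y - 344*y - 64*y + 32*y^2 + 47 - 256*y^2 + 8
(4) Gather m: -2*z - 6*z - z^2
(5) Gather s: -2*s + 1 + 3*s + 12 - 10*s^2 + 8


(1) = -r^2 - 5*r + z^2*(r - 7) + z*(-r^2 - 4*r + 77) + 84
(2) = 5*z^2 - 14*z
(3) = -224*y^2 - 364*y + 49
(4) = -z^2 - 8*z
(5) = -10*s^2 + s + 21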